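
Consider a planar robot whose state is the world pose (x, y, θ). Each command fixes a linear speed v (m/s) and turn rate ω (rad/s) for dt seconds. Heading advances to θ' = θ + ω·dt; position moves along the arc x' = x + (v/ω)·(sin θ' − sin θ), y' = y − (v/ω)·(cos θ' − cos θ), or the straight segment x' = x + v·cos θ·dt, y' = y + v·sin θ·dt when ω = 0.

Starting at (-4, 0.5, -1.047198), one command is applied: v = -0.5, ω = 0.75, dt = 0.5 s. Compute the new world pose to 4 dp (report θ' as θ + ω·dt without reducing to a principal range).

(-4.1622, 0.6883, -0.6722)

θ' = -1.0472 + 0.75·0.5 = -0.6722
R = v/ω = -0.5/0.75 = -0.6667
x' = -4 + -0.6667·(sin -0.6722 − sin -1.0472) = -4.1622
y' = 0.5 − -0.6667·(cos -0.6722 − cos -1.0472) = 0.6883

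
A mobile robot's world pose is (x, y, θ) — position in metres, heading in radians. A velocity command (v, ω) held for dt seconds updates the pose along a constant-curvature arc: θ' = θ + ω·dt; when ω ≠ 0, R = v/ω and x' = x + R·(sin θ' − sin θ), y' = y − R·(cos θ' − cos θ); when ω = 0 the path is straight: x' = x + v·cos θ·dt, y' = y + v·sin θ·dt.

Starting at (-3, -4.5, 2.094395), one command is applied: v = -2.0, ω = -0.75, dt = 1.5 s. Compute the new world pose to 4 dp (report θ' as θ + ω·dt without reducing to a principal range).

(-3.1106, -7.3421, 0.9694)

θ' = 2.0944 + -0.75·1.5 = 0.9694
R = v/ω = -2.0/-0.75 = 2.6667
x' = -3 + 2.6667·(sin 0.9694 − sin 2.0944) = -3.1106
y' = -4.5 − 2.6667·(cos 0.9694 − cos 2.0944) = -7.3421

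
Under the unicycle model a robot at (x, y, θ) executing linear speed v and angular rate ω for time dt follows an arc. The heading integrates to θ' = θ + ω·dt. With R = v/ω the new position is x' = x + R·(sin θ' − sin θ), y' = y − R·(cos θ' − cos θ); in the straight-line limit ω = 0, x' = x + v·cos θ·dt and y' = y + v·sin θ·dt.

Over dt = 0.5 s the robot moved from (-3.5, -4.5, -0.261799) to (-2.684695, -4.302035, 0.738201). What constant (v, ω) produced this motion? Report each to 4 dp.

Δθ = 0.738201 − -0.261799 = 1.000000
ω = Δθ/dt = 1.000000/0.5 = 2.0000
R = Δx/(sin θ' − sin θ) = 0.8750
v = R·ω = 0.8750·2.0000 = 1.7500

v = 1.7500, ω = 2.0000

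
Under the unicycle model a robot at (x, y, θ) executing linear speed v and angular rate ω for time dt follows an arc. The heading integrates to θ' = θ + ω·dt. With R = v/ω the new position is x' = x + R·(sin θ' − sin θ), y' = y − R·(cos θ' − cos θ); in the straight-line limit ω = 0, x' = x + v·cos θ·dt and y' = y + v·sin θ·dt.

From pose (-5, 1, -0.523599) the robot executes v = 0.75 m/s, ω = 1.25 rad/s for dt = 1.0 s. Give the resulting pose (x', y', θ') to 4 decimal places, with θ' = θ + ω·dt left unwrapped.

θ' = -0.5236 + 1.25·1.0 = 0.7264
R = v/ω = 0.75/1.25 = 0.6000
x' = -5 + 0.6000·(sin 0.7264 − sin -0.5236) = -4.3015
y' = 1 − 0.6000·(cos 0.7264 − cos -0.5236) = 1.0711

(-4.3015, 1.0711, 0.7264)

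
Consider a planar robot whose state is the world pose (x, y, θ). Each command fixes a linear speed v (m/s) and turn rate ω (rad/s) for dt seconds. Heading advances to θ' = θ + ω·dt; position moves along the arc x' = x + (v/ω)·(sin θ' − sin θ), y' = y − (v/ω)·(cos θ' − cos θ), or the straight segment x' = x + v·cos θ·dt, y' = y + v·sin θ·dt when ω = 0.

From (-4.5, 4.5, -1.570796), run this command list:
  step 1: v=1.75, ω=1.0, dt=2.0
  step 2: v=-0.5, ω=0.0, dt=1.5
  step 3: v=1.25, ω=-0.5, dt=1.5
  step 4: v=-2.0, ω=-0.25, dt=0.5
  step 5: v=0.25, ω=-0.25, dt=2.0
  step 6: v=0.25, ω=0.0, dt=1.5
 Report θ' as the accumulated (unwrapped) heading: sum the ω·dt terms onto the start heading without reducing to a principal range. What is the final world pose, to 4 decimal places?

step 1: θ'=0.4292 (R=1.7500) → pose (-2.0217, 2.9087, 0.4292)
step 2: θ'=0.4292 (straight) → pose (-2.7037, 2.5966, 0.4292)
step 3: θ'=-0.3208 (R=-2.5000) → pose (-0.8750, 2.6958, -0.3208)
step 4: θ'=-0.4458 (R=8.0000) → pose (-1.8019, 3.0696, -0.4458)
step 5: θ'=-0.9458 (R=-1.0000) → pose (-1.4221, 2.7524, -0.9458)
step 6: θ'=-0.9458 (straight) → pose (-1.2027, 2.4483, -0.9458)

(-1.2027, 2.4483, -0.9458)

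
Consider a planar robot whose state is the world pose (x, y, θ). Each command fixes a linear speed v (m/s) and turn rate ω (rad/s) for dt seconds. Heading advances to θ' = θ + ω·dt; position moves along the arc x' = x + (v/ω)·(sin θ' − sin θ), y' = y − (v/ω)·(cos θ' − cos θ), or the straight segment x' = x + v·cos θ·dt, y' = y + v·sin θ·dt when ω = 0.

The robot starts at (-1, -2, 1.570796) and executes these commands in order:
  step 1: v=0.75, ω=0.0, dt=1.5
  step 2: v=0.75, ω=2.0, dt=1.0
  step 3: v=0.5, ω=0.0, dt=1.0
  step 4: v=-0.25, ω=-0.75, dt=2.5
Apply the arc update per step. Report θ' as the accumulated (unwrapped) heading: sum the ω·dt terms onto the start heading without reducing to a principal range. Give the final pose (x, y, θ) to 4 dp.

step 1: θ'=1.5708 (straight) → pose (-1.0000, -0.8750, 1.5708)
step 2: θ'=3.5708 (R=0.3750) → pose (-1.5311, -0.5340, 3.5708)
step 3: θ'=3.5708 (straight) → pose (-1.9857, -0.7421, 3.5708)
step 4: θ'=1.6958 (R=0.3333) → pose (-1.5163, -1.0036, 1.6958)

(-1.5163, -1.0036, 1.6958)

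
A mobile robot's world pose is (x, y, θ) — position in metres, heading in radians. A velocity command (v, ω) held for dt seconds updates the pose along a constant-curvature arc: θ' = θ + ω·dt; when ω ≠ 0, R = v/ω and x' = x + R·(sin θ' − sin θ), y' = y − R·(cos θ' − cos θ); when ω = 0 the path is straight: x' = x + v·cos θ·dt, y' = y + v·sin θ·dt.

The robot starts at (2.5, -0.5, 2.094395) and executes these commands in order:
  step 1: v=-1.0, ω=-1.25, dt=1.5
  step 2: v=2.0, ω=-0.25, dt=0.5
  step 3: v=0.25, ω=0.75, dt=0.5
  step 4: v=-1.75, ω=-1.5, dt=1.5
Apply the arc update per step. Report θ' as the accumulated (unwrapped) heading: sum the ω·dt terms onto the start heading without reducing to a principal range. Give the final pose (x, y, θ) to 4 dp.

step 1: θ'=0.2194 (R=0.8000) → pose (1.9813, -1.6808, 0.2194)
step 2: θ'=0.0944 (R=-8.0000) → pose (2.9684, -1.5247, 0.0944)
step 3: θ'=0.4694 (R=0.3333) → pose (3.0877, -1.4901, 0.4694)
step 4: θ'=-1.7806 (R=1.1667) → pose (1.4189, -0.2066, -1.7806)

(1.4189, -0.2066, -1.7806)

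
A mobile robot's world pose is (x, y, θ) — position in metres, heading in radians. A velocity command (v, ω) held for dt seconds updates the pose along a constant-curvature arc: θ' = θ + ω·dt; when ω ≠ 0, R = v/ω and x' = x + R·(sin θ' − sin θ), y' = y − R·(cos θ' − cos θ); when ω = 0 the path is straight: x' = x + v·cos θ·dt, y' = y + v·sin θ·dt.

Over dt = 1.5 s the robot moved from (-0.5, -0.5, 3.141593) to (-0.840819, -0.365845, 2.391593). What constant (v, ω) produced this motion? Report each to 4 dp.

Δθ = 2.391593 − 3.141593 = -0.750000
ω = Δθ/dt = -0.750000/1.5 = -0.5000
R = Δx/(sin θ' − sin θ) = -0.5000
v = R·ω = -0.5000·-0.5000 = 0.2500

v = 0.2500, ω = -0.5000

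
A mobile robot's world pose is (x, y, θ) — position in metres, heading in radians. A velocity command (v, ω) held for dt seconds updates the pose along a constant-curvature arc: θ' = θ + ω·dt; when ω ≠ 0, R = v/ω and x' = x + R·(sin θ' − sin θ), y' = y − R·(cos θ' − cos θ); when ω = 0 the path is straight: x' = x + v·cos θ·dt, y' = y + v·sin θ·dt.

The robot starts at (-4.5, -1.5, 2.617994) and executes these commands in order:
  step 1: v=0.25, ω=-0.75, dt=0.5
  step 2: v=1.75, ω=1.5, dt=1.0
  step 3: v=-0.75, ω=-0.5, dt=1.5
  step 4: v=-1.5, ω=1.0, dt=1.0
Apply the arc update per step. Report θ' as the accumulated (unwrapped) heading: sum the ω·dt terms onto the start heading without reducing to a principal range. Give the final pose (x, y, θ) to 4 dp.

(-3.7460, -0.4417, 3.9930)

step 1: θ'=2.2430 (R=-0.3333) → pose (-4.5942, -1.4189, 2.2430)
step 2: θ'=3.7430 (R=1.1667) → pose (-6.1671, -1.1834, 3.7430)
step 3: θ'=2.9930 (R=1.5000) → pose (-5.0963, -0.9368, 2.9930)
step 4: θ'=3.9930 (R=-1.5000) → pose (-3.7460, -0.4417, 3.9930)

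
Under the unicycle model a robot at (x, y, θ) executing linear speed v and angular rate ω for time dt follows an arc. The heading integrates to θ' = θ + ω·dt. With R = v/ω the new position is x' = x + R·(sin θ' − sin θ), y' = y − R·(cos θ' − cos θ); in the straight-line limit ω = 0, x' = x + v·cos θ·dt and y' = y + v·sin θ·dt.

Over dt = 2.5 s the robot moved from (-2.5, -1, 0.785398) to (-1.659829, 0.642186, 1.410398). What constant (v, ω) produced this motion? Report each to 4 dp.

v = 0.7500, ω = 0.2500

Δθ = 1.410398 − 0.785398 = 0.625000
ω = Δθ/dt = 0.625000/2.5 = 0.2500
R = −Δy/(cos θ' − cos θ) = 3.0000
v = R·ω = 3.0000·0.2500 = 0.7500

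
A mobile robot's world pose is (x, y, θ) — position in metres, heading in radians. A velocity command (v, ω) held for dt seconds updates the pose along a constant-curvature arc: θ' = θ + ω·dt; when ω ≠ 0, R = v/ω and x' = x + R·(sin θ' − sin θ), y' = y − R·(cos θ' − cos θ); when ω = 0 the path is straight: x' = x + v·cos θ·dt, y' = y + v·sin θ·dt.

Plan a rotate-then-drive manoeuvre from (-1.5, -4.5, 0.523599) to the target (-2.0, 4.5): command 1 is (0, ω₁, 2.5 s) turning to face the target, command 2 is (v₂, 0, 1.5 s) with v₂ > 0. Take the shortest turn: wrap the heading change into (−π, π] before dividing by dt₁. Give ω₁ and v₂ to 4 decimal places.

heading to target = atan2(4.5−-4.5, -2−-1.5) = 1.6263
Δθ = wrap(1.6263 − 0.5236) = 1.1027; ω₁ = Δθ/dt₁ = 0.4411
distance = √((-2−-1.5)² + (4.5−-4.5)²) = 9.0139; v₂ = distance/dt₂ = 6.0093

ω₁ = 0.4411, v₂ = 6.0093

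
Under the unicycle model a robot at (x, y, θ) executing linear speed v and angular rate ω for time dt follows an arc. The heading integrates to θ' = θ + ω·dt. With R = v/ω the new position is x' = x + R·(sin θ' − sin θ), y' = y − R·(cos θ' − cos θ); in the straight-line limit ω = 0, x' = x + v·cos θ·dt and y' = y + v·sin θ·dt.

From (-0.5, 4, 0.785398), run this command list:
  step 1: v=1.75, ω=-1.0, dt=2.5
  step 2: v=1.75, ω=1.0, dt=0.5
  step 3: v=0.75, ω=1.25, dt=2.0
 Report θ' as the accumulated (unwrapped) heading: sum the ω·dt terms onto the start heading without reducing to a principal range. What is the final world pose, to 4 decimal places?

(3.6992, 1.6910, 1.2854)

step 1: θ'=-1.7146 (R=-1.7500) → pose (2.4694, 2.5118, -1.7146)
step 2: θ'=-1.2146 (R=1.7500) → pose (2.5612, 1.6507, -1.2146)
step 3: θ'=1.2854 (R=0.6000) → pose (3.6992, 1.6910, 1.2854)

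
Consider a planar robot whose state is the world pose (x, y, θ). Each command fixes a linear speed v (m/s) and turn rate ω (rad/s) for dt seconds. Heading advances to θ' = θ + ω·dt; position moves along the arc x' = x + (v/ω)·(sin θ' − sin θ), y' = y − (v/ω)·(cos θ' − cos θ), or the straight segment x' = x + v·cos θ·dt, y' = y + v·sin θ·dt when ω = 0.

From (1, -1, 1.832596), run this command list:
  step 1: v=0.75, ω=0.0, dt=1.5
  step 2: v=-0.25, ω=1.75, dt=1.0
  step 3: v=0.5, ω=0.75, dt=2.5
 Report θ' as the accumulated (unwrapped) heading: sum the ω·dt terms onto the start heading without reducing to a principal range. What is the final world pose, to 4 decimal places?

step 1: θ'=1.8326 (straight) → pose (0.7088, 0.0867, 1.8326)
step 2: θ'=3.5826 (R=-0.1429) → pose (0.9078, -0.0055, 3.5826)
step 3: θ'=5.4576 (R=0.6667) → pose (0.7024, -1.0605, 5.4576)

(0.7024, -1.0605, 5.4576)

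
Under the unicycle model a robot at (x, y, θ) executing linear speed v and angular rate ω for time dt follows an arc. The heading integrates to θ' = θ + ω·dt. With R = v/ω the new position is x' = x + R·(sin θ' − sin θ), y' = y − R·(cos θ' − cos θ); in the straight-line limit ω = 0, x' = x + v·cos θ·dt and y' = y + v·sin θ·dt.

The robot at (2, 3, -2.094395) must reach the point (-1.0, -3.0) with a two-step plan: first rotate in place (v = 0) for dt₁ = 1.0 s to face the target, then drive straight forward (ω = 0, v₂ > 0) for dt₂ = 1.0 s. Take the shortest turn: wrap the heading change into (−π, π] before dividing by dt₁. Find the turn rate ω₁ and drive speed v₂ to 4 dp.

ω₁ = 0.0600, v₂ = 6.7082

heading to target = atan2(-3−3, -1−2) = -2.0344
Δθ = wrap(-2.0344 − -2.0944) = 0.0600; ω₁ = Δθ/dt₁ = 0.0600
distance = √((-1−2)² + (-3−3)²) = 6.7082; v₂ = distance/dt₂ = 6.7082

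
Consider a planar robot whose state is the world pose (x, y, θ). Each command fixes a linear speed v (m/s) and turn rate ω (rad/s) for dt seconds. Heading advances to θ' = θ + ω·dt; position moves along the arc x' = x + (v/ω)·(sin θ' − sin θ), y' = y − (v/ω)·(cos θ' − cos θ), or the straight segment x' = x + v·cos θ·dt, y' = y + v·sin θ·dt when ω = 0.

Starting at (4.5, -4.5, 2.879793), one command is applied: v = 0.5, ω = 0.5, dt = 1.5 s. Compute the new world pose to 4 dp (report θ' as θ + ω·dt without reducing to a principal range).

(3.7721, -4.5827, 3.6298)

θ' = 2.8798 + 0.5·1.5 = 3.6298
R = v/ω = 0.5/0.5 = 1.0000
x' = 4.5 + 1.0000·(sin 3.6298 − sin 2.8798) = 3.7721
y' = -4.5 − 1.0000·(cos 3.6298 − cos 2.8798) = -4.5827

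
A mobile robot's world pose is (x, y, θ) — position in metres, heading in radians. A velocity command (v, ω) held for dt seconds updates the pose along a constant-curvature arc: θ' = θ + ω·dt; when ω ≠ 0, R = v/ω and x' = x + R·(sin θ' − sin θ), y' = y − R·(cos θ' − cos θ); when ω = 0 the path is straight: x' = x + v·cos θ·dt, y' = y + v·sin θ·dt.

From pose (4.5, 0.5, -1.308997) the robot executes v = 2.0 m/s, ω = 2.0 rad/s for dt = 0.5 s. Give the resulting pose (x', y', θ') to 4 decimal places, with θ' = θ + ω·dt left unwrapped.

θ' = -1.3090 + 2.0·0.5 = -0.3090
R = v/ω = 2.0/2.0 = 1.0000
x' = 4.5 + 1.0000·(sin -0.3090 − sin -1.3090) = 5.1618
y' = 0.5 − 1.0000·(cos -0.3090 − cos -1.3090) = -0.1938

(5.1618, -0.1938, -0.3090)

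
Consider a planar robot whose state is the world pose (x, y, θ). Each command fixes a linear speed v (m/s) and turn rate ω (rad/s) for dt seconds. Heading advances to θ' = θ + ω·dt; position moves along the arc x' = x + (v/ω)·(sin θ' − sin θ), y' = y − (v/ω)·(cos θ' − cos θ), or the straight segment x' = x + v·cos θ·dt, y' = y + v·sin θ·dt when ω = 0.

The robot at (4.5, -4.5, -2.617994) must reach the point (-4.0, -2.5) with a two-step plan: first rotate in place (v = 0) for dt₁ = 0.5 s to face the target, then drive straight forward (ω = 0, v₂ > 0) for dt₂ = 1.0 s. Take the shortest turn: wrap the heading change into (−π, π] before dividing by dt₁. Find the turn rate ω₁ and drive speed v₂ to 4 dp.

ω₁ = -1.5094, v₂ = 8.7321

heading to target = atan2(-2.5−-4.5, -4−4.5) = 2.9105
Δθ = wrap(2.9105 − -2.6180) = -0.7547; ω₁ = Δθ/dt₁ = -1.5094
distance = √((-4−4.5)² + (-2.5−-4.5)²) = 8.7321; v₂ = distance/dt₂ = 8.7321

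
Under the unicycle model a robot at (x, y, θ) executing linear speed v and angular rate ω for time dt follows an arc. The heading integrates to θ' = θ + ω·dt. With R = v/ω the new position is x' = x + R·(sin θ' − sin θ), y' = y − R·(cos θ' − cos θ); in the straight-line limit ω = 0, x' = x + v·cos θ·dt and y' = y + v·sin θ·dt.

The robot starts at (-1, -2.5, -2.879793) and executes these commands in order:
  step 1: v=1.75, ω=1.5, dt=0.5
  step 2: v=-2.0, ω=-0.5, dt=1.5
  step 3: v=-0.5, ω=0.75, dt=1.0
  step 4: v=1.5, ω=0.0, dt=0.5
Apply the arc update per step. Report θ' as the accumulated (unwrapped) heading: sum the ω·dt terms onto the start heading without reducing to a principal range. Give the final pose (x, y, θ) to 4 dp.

(0.6636, -1.6113, -2.1298)

step 1: θ'=-2.1298 (R=1.1667) → pose (-1.6871, -3.0082, -2.1298)
step 2: θ'=-2.8798 (R=4.0000) → pose (0.6687, -1.2658, -2.8798)
step 3: θ'=-2.1298 (R=-0.6667) → pose (1.0614, -0.9754, -2.1298)
step 4: θ'=-2.1298 (straight) → pose (0.6636, -1.6113, -2.1298)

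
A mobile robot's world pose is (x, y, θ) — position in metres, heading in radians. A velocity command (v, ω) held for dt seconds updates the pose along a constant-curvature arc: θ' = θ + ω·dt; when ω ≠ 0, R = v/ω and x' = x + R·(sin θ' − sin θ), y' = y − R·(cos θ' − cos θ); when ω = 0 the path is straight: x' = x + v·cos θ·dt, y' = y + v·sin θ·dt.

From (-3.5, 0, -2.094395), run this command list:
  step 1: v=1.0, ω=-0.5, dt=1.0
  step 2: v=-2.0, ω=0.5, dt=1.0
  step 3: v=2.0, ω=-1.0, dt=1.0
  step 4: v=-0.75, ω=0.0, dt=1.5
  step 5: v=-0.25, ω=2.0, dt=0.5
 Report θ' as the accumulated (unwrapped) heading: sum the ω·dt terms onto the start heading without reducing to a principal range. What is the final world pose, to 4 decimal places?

(-3.2201, -0.1744, -2.0944)

step 1: θ'=-2.5944 (R=-2.0000) → pose (-4.1915, -0.7080, -2.5944)
step 2: θ'=-2.0944 (R=-4.0000) → pose (-2.8085, 0.7080, -2.0944)
step 3: θ'=-3.0944 (R=-2.0000) → pose (-4.4462, -0.2898, -3.0944)
step 4: θ'=-3.0944 (straight) → pose (-3.3225, -0.2367, -3.0944)
step 5: θ'=-2.0944 (R=-0.1250) → pose (-3.2201, -0.1744, -2.0944)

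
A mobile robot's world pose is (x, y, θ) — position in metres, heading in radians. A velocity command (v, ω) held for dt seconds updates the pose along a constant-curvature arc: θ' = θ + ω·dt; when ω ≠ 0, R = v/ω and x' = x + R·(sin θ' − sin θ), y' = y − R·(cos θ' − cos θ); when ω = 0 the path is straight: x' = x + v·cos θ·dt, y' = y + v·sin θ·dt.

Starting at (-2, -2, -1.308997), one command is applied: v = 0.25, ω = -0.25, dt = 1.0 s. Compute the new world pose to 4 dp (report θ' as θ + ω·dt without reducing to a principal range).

(-1.9660, -2.2470, -1.5590)

θ' = -1.3090 + -0.25·1.0 = -1.5590
R = v/ω = 0.25/-0.25 = -1.0000
x' = -2 + -1.0000·(sin -1.5590 − sin -1.3090) = -1.9660
y' = -2 − -1.0000·(cos -1.5590 − cos -1.3090) = -2.2470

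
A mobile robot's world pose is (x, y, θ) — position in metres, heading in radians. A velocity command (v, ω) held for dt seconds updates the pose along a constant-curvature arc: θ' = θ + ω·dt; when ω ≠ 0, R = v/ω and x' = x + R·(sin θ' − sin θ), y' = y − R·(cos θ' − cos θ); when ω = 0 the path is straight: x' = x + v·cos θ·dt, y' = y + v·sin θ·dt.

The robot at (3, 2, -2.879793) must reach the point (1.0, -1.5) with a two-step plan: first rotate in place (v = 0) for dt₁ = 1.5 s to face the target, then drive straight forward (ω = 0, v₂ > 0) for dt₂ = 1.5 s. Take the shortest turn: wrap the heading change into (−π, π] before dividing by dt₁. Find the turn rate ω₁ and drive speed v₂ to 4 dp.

ω₁ = 0.5266, v₂ = 2.6874

heading to target = atan2(-1.5−2, 1−3) = -2.0899
Δθ = wrap(-2.0899 − -2.8798) = 0.7899; ω₁ = Δθ/dt₁ = 0.5266
distance = √((1−3)² + (-1.5−2)²) = 4.0311; v₂ = distance/dt₂ = 2.6874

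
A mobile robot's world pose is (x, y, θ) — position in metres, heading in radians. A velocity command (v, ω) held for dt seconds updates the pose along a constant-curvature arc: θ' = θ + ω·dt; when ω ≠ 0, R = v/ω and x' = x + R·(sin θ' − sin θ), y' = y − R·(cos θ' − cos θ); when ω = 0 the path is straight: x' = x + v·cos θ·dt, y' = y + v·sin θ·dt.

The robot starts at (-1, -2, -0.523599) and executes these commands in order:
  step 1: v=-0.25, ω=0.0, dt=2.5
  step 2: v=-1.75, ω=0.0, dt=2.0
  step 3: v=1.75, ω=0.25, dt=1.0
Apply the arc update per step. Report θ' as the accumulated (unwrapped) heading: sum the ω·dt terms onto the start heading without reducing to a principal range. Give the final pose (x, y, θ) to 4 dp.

(-2.9637, -0.6150, -0.2736)

step 1: θ'=-0.5236 (straight) → pose (-1.5413, -1.6875, -0.5236)
step 2: θ'=-0.5236 (straight) → pose (-4.5724, 0.0625, -0.5236)
step 3: θ'=-0.2736 (R=7.0000) → pose (-2.9637, -0.6150, -0.2736)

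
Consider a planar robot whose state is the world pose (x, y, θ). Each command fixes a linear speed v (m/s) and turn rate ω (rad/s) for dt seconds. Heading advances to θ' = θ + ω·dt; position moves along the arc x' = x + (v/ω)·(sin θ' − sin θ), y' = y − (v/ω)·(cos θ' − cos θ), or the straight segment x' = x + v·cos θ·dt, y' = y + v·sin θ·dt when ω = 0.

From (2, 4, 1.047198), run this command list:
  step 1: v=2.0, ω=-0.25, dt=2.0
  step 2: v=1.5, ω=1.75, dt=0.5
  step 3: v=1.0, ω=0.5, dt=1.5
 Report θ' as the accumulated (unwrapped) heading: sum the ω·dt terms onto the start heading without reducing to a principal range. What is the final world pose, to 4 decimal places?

(4.8387, 8.8647, 2.1722)

step 1: θ'=0.5472 (R=-8.0000) → pose (4.7658, 6.8319, 0.5472)
step 2: θ'=1.4222 (R=0.8571) → pose (5.1676, 7.4370, 1.4222)
step 3: θ'=2.1722 (R=2.0000) → pose (4.8387, 8.8647, 2.1722)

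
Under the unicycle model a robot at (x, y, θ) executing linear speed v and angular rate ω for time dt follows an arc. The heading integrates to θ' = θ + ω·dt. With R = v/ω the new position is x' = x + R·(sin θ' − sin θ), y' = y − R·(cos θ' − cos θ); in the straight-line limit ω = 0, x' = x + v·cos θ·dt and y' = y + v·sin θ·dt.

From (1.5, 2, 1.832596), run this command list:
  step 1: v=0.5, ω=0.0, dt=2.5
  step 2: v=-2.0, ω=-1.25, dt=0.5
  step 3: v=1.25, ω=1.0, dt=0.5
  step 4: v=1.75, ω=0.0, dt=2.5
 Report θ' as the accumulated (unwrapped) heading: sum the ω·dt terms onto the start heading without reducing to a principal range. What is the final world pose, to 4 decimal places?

(0.5999, 7.1735, 1.7076)

step 1: θ'=1.8326 (straight) → pose (1.1765, 3.2074, 1.8326)
step 2: θ'=1.2076 (R=1.6000) → pose (1.1266, 2.2249, 1.2076)
step 3: θ'=1.7076 (R=1.2500) → pose (1.1965, 2.8394, 1.7076)
step 4: θ'=1.7076 (straight) → pose (0.5999, 7.1735, 1.7076)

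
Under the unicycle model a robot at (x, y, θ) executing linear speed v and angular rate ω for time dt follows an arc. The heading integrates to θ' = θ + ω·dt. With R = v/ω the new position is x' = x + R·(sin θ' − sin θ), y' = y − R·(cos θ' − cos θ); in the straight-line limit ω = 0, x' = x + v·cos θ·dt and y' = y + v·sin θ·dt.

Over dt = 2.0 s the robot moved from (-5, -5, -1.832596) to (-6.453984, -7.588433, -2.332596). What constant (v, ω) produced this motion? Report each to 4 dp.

v = 1.5000, ω = -0.2500

Δθ = -2.332596 − -1.832596 = -0.500000
ω = Δθ/dt = -0.500000/2.0 = -0.2500
R = −Δy/(cos θ' − cos θ) = -6.0000
v = R·ω = -6.0000·-0.2500 = 1.5000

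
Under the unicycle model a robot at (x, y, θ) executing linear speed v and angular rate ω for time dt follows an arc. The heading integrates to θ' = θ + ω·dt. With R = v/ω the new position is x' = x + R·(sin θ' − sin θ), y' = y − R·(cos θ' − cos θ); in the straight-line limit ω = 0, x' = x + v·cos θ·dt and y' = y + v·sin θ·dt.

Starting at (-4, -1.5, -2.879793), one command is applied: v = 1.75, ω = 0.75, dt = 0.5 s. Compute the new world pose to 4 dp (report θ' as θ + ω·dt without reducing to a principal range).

(-4.7835, -1.8778, -2.5048)

θ' = -2.8798 + 0.75·0.5 = -2.5048
R = v/ω = 1.75/0.75 = 2.3333
x' = -4 + 2.3333·(sin -2.5048 − sin -2.8798) = -4.7835
y' = -1.5 − 2.3333·(cos -2.5048 − cos -2.8798) = -1.8778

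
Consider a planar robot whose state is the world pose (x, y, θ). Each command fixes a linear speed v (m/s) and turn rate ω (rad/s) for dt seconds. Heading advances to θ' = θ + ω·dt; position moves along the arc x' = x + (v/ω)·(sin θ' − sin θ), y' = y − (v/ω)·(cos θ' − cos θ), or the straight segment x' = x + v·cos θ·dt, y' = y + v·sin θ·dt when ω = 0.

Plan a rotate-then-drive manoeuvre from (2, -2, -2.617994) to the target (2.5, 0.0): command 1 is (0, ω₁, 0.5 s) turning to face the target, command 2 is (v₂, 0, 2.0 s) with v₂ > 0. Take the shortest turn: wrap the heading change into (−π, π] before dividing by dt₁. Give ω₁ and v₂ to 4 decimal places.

heading to target = atan2(0−-2, 2.5−2) = 1.3258
Δθ = wrap(1.3258 − -2.6180) = -2.3394; ω₁ = Δθ/dt₁ = -4.6787
distance = √((2.5−2)² + (0−-2)²) = 2.0616; v₂ = distance/dt₂ = 1.0308

ω₁ = -4.6787, v₂ = 1.0308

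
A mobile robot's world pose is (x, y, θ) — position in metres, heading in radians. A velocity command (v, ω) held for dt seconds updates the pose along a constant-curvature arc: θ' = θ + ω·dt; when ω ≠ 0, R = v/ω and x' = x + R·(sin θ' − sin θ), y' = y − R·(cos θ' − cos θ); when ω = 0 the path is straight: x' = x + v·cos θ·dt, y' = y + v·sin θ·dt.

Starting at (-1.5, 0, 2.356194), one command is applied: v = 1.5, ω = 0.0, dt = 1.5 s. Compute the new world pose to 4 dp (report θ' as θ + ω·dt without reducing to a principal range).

θ' = 2.3562 + 0.0·1.5 = 2.3562
ω = 0 → straight: x' = -1.5 + 1.5·cos(2.3562)·1.5 = -3.0910
y' = 0 + 1.5·sin(2.3562)·1.5 = 1.5910

(-3.0910, 1.5910, 2.3562)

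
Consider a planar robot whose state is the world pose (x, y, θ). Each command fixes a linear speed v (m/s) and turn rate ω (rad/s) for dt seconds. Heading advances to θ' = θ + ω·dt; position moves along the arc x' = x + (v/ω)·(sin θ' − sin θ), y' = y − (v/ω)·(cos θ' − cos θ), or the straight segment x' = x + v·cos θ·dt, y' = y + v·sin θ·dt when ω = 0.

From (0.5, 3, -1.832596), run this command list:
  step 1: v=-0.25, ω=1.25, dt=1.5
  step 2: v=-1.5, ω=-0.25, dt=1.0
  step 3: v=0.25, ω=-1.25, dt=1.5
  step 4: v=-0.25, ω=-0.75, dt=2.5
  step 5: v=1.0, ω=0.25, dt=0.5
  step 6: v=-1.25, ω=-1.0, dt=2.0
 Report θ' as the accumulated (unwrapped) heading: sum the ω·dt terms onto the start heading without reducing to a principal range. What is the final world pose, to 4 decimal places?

step 1: θ'=0.0424 (R=-0.2000) → pose (0.2983, 3.2516, 0.0424)
step 2: θ'=-0.2076 (R=6.0000) → pose (-1.1927, 3.3750, -0.2076)
step 3: θ'=-2.0826 (R=-0.2000) → pose (-1.0595, 3.0814, -2.0826)
step 4: θ'=-3.9576 (R=0.3333) → pose (-0.5261, 3.1465, -3.9576)
step 5: θ'=-3.8326 (R=4.0000) → pose (-0.8905, 3.4884, -3.8326)
step 6: θ'=-5.8326 (R=1.2500) → pose (-1.1428, 1.3999, -5.8326)

(-1.1428, 1.3999, -5.8326)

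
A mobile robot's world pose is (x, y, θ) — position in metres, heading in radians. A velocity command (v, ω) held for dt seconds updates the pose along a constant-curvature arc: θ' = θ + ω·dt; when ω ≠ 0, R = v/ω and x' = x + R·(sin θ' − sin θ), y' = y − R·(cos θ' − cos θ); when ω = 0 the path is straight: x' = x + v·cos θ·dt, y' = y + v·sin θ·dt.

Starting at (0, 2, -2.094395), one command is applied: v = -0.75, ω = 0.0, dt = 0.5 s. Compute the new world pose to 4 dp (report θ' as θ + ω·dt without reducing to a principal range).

θ' = -2.0944 + 0.0·0.5 = -2.0944
ω = 0 → straight: x' = 0 + -0.75·cos(-2.0944)·0.5 = 0.1875
y' = 2 + -0.75·sin(-2.0944)·0.5 = 2.3248

(0.1875, 2.3248, -2.0944)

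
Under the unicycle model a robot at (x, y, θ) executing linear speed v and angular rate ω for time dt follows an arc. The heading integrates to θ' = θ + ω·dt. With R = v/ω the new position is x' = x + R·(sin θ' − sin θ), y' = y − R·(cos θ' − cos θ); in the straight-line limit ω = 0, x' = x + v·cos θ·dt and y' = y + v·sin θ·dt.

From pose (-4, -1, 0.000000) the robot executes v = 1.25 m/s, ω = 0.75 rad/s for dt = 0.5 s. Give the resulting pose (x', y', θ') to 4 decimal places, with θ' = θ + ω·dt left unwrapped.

(-3.3895, -0.8842, 0.3750)

θ' = 0.0000 + 0.75·0.5 = 0.3750
R = v/ω = 1.25/0.75 = 1.6667
x' = -4 + 1.6667·(sin 0.3750 − sin 0.0000) = -3.3895
y' = -1 − 1.6667·(cos 0.3750 − cos 0.0000) = -0.8842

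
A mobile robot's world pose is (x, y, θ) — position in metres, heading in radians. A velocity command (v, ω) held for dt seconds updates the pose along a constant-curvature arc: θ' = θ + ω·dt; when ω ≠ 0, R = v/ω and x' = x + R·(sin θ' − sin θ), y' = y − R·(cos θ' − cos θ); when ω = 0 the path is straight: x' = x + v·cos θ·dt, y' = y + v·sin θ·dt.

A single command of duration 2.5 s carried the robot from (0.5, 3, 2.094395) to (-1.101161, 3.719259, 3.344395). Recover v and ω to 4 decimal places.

v = 0.7500, ω = 0.5000

Δθ = 3.344395 − 2.094395 = 1.250000
ω = Δθ/dt = 1.250000/2.5 = 0.5000
R = Δx/(sin θ' − sin θ) = 1.5000
v = R·ω = 1.5000·0.5000 = 0.7500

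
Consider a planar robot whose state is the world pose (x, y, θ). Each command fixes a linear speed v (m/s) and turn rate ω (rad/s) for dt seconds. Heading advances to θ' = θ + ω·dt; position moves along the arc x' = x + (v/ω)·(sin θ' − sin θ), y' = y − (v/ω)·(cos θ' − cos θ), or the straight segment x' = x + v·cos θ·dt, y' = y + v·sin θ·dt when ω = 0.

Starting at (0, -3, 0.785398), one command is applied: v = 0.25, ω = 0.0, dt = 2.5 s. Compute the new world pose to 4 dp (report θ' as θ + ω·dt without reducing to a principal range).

(0.4419, -2.5581, 0.7854)

θ' = 0.7854 + 0.0·2.5 = 0.7854
ω = 0 → straight: x' = 0 + 0.25·cos(0.7854)·2.5 = 0.4419
y' = -3 + 0.25·sin(0.7854)·2.5 = -2.5581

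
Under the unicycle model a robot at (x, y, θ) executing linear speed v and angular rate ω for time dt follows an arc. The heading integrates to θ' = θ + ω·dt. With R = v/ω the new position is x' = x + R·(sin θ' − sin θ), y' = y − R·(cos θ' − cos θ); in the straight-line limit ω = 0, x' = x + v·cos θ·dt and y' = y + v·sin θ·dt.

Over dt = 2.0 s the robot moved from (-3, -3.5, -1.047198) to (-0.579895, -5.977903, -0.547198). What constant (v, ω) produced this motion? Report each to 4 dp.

Δθ = -0.547198 − -1.047198 = 0.500000
ω = Δθ/dt = 0.500000/2.0 = 0.2500
R = −Δy/(cos θ' − cos θ) = 7.0000
v = R·ω = 7.0000·0.2500 = 1.7500

v = 1.7500, ω = 0.2500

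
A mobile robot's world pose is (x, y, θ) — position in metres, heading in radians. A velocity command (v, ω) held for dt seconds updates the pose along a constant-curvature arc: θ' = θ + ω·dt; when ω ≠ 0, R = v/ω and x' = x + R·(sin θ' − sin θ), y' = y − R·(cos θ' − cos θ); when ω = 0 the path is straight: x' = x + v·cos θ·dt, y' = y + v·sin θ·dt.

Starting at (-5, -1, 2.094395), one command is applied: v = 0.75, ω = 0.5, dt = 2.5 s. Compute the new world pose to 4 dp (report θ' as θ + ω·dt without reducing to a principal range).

(-6.6012, -0.2807, 3.3444)

θ' = 2.0944 + 0.5·2.5 = 3.3444
R = v/ω = 0.75/0.5 = 1.5000
x' = -5 + 1.5000·(sin 3.3444 − sin 2.0944) = -6.6012
y' = -1 − 1.5000·(cos 3.3444 − cos 2.0944) = -0.2807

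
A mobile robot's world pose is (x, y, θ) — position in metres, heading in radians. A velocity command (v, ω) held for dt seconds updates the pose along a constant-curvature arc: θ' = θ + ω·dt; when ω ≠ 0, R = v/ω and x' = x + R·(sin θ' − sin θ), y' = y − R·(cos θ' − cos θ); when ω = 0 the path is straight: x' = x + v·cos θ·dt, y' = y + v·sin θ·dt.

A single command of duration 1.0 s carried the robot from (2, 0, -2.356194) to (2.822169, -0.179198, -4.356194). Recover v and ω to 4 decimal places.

Δθ = -4.356194 − -2.356194 = -2.000000
ω = Δθ/dt = -2.000000/1.0 = -2.0000
R = Δx/(sin θ' − sin θ) = 0.5000
v = R·ω = 0.5000·-2.0000 = -1.0000

v = -1.0000, ω = -2.0000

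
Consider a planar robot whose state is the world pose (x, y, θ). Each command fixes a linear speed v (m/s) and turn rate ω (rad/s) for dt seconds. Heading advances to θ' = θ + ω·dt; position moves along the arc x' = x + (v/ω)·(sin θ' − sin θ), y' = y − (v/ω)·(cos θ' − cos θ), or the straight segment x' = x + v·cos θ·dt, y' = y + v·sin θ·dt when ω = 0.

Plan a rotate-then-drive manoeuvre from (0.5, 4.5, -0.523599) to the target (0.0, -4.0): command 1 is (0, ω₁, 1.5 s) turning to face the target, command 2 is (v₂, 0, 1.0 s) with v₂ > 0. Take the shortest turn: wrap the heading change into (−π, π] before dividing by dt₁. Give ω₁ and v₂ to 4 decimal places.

heading to target = atan2(-4−4.5, 0−0.5) = -1.6296
Δθ = wrap(-1.6296 − -0.5236) = -1.1060; ω₁ = Δθ/dt₁ = -0.7373
distance = √((0−0.5)² + (-4−4.5)²) = 8.5147; v₂ = distance/dt₂ = 8.5147

ω₁ = -0.7373, v₂ = 8.5147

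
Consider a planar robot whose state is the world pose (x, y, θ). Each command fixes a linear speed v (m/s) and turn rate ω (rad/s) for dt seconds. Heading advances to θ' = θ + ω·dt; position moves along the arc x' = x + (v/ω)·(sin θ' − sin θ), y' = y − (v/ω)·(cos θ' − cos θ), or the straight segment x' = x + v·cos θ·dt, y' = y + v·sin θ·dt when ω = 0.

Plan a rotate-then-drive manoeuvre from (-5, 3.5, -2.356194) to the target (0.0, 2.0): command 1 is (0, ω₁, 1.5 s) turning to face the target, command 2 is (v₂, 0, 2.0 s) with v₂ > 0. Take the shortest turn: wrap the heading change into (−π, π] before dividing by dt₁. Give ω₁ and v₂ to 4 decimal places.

heading to target = atan2(2−3.5, 0−-5) = -0.2915
Δθ = wrap(-0.2915 − -2.3562) = 2.0647; ω₁ = Δθ/dt₁ = 1.3765
distance = √((0−-5)² + (2−3.5)²) = 5.2202; v₂ = distance/dt₂ = 2.6101

ω₁ = 1.3765, v₂ = 2.6101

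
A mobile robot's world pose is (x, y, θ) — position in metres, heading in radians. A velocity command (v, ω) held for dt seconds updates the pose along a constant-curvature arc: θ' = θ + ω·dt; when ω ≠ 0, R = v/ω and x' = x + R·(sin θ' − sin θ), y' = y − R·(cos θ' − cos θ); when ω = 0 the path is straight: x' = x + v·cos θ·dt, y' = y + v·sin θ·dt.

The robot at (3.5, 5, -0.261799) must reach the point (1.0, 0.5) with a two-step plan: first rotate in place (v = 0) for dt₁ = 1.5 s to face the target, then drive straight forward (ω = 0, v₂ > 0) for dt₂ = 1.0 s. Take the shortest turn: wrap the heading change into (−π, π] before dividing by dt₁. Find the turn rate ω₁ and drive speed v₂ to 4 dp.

heading to target = atan2(0.5−5, 1−3.5) = -2.0779
Δθ = wrap(-2.0779 − -0.2618) = -1.8161; ω₁ = Δθ/dt₁ = -1.2107
distance = √((1−3.5)² + (0.5−5)²) = 5.1478; v₂ = distance/dt₂ = 5.1478

ω₁ = -1.2107, v₂ = 5.1478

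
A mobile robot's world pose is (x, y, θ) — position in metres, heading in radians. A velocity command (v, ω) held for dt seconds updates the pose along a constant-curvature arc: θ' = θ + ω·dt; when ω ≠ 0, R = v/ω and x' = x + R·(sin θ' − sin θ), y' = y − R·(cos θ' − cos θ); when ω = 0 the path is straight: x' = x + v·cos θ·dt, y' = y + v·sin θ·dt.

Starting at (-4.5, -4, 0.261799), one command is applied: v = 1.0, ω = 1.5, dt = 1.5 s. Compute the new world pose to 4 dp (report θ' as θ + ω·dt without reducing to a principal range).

(-4.2799, -2.8173, 2.5118)

θ' = 0.2618 + 1.5·1.5 = 2.5118
R = v/ω = 1.0/1.5 = 0.6667
x' = -4.5 + 0.6667·(sin 2.5118 − sin 0.2618) = -4.2799
y' = -4 − 0.6667·(cos 2.5118 − cos 0.2618) = -2.8173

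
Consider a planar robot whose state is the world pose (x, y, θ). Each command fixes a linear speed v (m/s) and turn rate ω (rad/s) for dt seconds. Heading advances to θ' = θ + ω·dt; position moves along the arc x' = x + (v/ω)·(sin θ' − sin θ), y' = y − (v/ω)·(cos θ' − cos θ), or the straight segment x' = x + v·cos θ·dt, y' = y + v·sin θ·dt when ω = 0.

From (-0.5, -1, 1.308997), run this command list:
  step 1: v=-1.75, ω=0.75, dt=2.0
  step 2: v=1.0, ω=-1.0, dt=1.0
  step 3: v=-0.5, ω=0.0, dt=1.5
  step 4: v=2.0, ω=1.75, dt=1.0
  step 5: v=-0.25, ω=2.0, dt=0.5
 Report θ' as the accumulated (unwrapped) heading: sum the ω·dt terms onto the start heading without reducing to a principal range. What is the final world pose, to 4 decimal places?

(-0.9773, -2.9587, 4.5590)

step 1: θ'=2.8090 (R=-2.3333) → pose (0.9920, -3.8094, 2.8090)
step 2: θ'=1.8090 (R=-1.0000) → pose (0.3467, -3.1001, 1.8090)
step 3: θ'=1.8090 (straight) → pose (0.5237, -3.8290, 1.8090)
step 4: θ'=3.5590 (R=1.1429) → pose (-1.0502, -3.0539, 3.5590)
step 5: θ'=4.5590 (R=-0.1250) → pose (-0.9773, -2.9587, 4.5590)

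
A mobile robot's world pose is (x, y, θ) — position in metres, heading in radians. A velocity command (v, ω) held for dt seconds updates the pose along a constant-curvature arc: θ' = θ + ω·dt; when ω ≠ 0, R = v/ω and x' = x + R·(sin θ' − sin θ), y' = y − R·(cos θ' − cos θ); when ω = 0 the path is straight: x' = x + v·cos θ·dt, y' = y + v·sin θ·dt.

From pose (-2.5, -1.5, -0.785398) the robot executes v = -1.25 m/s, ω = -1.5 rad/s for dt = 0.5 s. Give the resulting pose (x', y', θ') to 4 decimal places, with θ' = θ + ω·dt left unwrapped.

θ' = -0.7854 + -1.5·0.5 = -1.5354
R = v/ω = -1.25/-1.5 = 0.8333
x' = -2.5 + 0.8333·(sin -1.5354 − sin -0.7854) = -2.7436
y' = -1.5 − 0.8333·(cos -1.5354 − cos -0.7854) = -0.9402

(-2.7436, -0.9402, -1.5354)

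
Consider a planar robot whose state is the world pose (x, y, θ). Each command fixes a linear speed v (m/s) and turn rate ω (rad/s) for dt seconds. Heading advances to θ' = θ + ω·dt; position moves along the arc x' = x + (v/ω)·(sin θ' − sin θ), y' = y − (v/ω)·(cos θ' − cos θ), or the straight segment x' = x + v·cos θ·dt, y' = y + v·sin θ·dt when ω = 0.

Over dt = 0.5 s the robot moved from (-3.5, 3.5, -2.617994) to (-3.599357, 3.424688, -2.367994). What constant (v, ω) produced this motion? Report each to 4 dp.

Δθ = -2.367994 − -2.617994 = 0.250000
ω = Δθ/dt = 0.250000/0.5 = 0.5000
R = Δx/(sin θ' − sin θ) = 0.5000
v = R·ω = 0.5000·0.5000 = 0.2500

v = 0.2500, ω = 0.5000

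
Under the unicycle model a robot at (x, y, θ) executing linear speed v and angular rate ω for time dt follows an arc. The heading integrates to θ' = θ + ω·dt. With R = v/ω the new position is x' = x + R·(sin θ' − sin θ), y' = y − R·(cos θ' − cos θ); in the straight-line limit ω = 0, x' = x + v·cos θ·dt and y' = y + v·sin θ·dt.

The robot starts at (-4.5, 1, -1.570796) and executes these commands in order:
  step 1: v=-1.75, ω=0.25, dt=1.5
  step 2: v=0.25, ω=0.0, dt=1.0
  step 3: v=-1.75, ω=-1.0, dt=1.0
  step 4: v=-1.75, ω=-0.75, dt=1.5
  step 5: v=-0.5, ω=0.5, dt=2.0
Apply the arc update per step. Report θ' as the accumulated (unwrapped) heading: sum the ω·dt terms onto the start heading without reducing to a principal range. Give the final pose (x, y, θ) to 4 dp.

step 1: θ'=-1.1958 (R=-7.0000) → pose (-4.9864, 3.5639, -1.1958)
step 2: θ'=-1.1958 (straight) → pose (-4.8949, 3.3313, -1.1958)
step 3: θ'=-2.1958 (R=1.7500) → pose (-4.6857, 4.9962, -2.1958)
step 4: θ'=-3.3208 (R=2.3333) → pose (-2.3775, 5.9269, -3.3208)
step 5: θ'=-2.3208 (R=-1.0000) → pose (-1.4676, 6.2293, -2.3208)

(-1.4676, 6.2293, -2.3208)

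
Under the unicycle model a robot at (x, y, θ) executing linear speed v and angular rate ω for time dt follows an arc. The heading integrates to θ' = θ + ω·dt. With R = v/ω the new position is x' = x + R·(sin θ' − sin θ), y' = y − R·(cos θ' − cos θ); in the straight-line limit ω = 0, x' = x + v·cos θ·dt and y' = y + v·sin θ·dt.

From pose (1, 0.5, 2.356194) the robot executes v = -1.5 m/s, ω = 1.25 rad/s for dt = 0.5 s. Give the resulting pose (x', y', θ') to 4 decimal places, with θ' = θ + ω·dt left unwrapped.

θ' = 2.3562 + 1.25·0.5 = 2.9812
R = v/ω = -1.5/1.25 = -1.2000
x' = 1 + -1.2000·(sin 2.9812 − sin 2.3562) = 1.6569
y' = 0.5 − -1.2000·(cos 2.9812 − cos 2.3562) = 0.1639

(1.6569, 0.1639, 2.9812)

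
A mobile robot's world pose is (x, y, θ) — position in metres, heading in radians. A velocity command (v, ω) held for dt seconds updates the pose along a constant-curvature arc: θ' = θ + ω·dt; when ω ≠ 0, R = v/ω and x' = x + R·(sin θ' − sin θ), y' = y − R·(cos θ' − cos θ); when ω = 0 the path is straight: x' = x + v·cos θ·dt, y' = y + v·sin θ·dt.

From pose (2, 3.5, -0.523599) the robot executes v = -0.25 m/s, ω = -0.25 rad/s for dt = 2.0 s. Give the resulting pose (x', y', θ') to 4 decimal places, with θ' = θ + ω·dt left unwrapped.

(1.6460, 3.8457, -1.0236)

θ' = -0.5236 + -0.25·2.0 = -1.0236
R = v/ω = -0.25/-0.25 = 1.0000
x' = 2 + 1.0000·(sin -1.0236 − sin -0.5236) = 1.6460
y' = 3.5 − 1.0000·(cos -1.0236 − cos -0.5236) = 3.8457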